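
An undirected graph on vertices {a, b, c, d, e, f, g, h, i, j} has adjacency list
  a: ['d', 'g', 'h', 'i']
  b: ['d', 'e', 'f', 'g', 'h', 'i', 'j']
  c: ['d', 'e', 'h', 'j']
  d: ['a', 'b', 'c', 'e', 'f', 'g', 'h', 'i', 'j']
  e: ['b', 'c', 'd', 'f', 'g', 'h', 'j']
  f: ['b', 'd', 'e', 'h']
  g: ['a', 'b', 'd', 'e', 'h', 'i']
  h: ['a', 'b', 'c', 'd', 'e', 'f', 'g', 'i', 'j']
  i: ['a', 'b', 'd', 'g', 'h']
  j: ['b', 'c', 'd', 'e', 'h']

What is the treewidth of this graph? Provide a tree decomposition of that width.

Treewidth 4.
Bags: B1 = {b, d, e, h, j}  B2 = {b, d, e, g, h}  B3 = {b, d, g, h, i}  B4 = {b, d, e, f, h}  B5 = {c, d, e, h, j}  B6 = {a, d, g, h, i}
Tree: B1–B2, B2–B3, B2–B4, B1–B5, B3–B6

Each bag holds 5 vertices, so the decomposition has width 4, which upper-bounds the treewidth. For the lower bound, the 5 vertices {c, d, e, h, j} are pairwise adjacent, and any tree decomposition puts a clique entirely inside one bag — forcing width ≥ 4. Combining the bounds, tw(G) = 4.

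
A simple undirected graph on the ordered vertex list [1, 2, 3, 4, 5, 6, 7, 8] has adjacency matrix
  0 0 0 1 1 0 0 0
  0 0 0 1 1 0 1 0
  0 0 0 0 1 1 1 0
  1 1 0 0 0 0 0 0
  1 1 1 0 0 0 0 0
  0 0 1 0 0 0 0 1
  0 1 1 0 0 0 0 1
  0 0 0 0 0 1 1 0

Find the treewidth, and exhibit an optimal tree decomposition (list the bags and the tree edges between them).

Each bag holds 3 vertices, so the decomposition has width 2, which upper-bounds the treewidth. Since 6–8–7–3–6 is a cycle in G, G is not acyclic. Forests are exactly the graphs of treewidth ≤ 1, so tw(G) ≥ 2. The upper and lower bounds meet at 2, so that is the treewidth.

Treewidth 2.
Bags: B1 = {3, 6, 8}  B2 = {3, 7, 8}  B3 = {3, 5, 7}  B4 = {2, 5, 7}  B5 = {1, 2, 5}  B6 = {1, 2, 4}
Tree: B1–B2, B2–B3, B3–B4, B4–B5, B5–B6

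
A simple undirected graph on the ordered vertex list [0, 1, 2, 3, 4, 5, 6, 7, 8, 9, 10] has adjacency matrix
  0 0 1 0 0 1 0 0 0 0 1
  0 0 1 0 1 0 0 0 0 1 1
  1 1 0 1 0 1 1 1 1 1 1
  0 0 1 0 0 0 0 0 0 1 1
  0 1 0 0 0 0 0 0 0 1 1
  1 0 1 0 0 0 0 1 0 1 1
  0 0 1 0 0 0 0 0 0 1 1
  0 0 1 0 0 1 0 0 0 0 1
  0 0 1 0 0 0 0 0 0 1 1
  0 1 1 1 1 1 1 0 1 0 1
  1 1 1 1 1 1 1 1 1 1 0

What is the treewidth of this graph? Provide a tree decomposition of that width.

Every bag has size at most 4, so the width is 4 − 1 = 3 and tw(G) ≤ 3. Conversely, {0, 2, 5, 10} is a clique of size 4, and the vertices of any clique must share a bag in every tree decomposition; so some bag has ≥ 4 vertices and tw(G) ≥ 3. Therefore the treewidth is 3.

Treewidth 3.
One optimal decomposition is:
Bags: B1 = {2, 8, 9, 10}  B2 = {2, 5, 9, 10}  B3 = {2, 6, 9, 10}  B4 = {2, 5, 7, 10}  B5 = {1, 2, 9, 10}  B6 = {2, 3, 9, 10}  B7 = {0, 2, 5, 10}  B8 = {1, 4, 9, 10}
Tree: B1–B2, B1–B3, B2–B4, B2–B5, B3–B6, B4–B7, B5–B8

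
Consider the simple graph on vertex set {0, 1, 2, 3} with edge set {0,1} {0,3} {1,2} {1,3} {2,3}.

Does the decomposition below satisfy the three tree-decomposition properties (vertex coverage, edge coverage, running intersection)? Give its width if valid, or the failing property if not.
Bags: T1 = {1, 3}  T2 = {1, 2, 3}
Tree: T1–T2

No — vertex 0 appears in no bag.

A tree decomposition must satisfy three properties: every vertex lies in some bag; for every edge, both endpoints lie together in some bag; and for every vertex, the bags containing it form a connected subtree. Here vertex 0 appears in no bag, so the decomposition is invalid.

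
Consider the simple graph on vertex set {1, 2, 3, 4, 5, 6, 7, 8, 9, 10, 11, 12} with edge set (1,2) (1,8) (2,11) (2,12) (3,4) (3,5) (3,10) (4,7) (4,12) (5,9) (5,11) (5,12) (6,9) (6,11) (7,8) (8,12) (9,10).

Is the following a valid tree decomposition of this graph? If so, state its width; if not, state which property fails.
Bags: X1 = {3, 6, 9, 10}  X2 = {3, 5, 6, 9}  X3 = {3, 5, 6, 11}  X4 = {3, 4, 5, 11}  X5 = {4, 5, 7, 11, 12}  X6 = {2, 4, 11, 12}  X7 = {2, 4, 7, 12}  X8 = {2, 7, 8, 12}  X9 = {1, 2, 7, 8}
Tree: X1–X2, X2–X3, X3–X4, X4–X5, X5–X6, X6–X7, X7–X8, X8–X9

No — bags containing vertex 7 are not connected in the tree.

A tree decomposition must satisfy three properties: every vertex lies in some bag; for every edge, both endpoints lie together in some bag; and for every vertex, the bags containing it form a connected subtree. Here bags containing vertex 7 are not connected in the tree, so the decomposition is invalid.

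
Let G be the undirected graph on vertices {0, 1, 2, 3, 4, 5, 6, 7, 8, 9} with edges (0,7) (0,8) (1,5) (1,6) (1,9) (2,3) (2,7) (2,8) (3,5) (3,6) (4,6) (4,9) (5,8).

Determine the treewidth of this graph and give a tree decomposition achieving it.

Treewidth 2.
One optimal decomposition is:
Bags: B1 = {4, 6, 9}  B2 = {1, 6, 9}  B3 = {1, 3, 6}  B4 = {1, 3, 5}  B5 = {2, 3, 5}  B6 = {2, 5, 8}  B7 = {2, 7, 8}  B8 = {0, 7, 8}
Tree: B1–B2, B2–B3, B3–B4, B4–B5, B5–B6, B6–B7, B7–B8

The largest bag has 3 vertices, giving width 2; this decomposition certifies tw(G) ≤ 2. The edges 4–9–1–6–4 form a cycle, so G is not a tree and its treewidth is at least 2. The upper and lower bounds meet at 2, so that is the treewidth.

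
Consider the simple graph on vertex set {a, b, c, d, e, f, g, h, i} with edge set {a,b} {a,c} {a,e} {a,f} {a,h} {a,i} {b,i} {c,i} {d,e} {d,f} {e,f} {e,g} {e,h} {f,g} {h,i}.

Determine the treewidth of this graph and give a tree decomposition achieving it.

Treewidth 2.
One such decomposition:
Bags: B1 = {a, e, h}  B2 = {a, e, f}  B3 = {a, h, i}  B4 = {e, f, g}  B5 = {a, b, i}  B6 = {a, c, i}  B7 = {d, e, f}
Tree: B1–B2, B1–B3, B2–B4, B3–B5, B3–B6, B4–B7

Each bag holds 3 vertices, so the decomposition has width 2, which upper-bounds the treewidth. On the other hand G contains the 3-clique {d, e, f}. A clique must lie in a single bag of any decomposition, so no decomposition can have width below 2. Therefore the treewidth is 2.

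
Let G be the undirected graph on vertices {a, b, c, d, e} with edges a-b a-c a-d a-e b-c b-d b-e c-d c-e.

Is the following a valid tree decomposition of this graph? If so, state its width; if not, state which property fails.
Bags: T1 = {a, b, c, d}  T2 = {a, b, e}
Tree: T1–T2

No — edge (c,e) lies in no bag.

A tree decomposition must satisfy three properties: every vertex lies in some bag; for every edge, both endpoints lie together in some bag; and for every vertex, the bags containing it form a connected subtree. Here edge (c,e) lies in no bag, so the decomposition is invalid.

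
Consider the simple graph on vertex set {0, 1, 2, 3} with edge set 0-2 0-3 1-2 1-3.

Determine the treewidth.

A width-2 tree decomposition is:
Bags: B1 = {0, 2, 3}  B2 = {1, 2, 3}
Tree: B1–B2
Each bag holds 3 vertices, so the decomposition has width 2, which upper-bounds the treewidth. For the lower bound, G contains the cycle 3–0–2–1–3, so G is not a forest; only forests have treewidth ≤ 1, hence tw(G) ≥ 2. Therefore the treewidth is 2.

2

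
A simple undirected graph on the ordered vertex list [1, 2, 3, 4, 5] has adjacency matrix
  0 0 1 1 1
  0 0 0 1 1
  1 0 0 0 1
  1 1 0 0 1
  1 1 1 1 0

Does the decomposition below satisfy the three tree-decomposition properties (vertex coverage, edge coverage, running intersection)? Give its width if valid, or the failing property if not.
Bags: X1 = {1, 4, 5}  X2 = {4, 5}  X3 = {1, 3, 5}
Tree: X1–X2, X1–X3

No — vertex 2 appears in no bag.

A tree decomposition must satisfy three properties: every vertex lies in some bag; for every edge, both endpoints lie together in some bag; and for every vertex, the bags containing it form a connected subtree. Here vertex 2 appears in no bag, so the decomposition is invalid.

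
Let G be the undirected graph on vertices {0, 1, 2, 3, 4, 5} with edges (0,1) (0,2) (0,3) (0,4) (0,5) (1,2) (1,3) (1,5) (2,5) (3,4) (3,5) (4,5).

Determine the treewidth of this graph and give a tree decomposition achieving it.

Treewidth 3.
One such decomposition:
Bags: B1 = {0, 1, 3, 5}  B2 = {0, 1, 2, 5}  B3 = {0, 3, 4, 5}
Tree: B1–B2, B1–B3

The largest bag has 4 vertices, giving width 3; this decomposition certifies tw(G) ≤ 3. On the other hand G contains the 4-clique {0, 1, 2, 5}. A clique must lie in a single bag of any decomposition, so no decomposition can have width below 3. Combining the bounds, tw(G) = 3.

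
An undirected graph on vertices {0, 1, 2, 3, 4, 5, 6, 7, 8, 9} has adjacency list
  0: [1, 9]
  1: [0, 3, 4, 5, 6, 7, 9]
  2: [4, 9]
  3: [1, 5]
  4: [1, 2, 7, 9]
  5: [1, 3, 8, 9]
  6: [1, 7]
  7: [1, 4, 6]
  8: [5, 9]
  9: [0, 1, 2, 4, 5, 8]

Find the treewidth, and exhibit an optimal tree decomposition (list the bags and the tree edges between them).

The largest bag has 3 vertices, giving width 2; this decomposition certifies tw(G) ≤ 2. For the lower bound, the 3 vertices {5, 8, 9} are pairwise adjacent, and any tree decomposition puts a clique entirely inside one bag — forcing width ≥ 2. Combining the bounds, tw(G) = 2.

Treewidth 2.
Bags: B1 = {1, 5, 9}  B2 = {0, 1, 9}  B3 = {1, 3, 5}  B4 = {1, 4, 9}  B5 = {1, 4, 7}  B6 = {5, 8, 9}  B7 = {1, 6, 7}  B8 = {2, 4, 9}
Tree: B1–B2, B1–B3, B2–B4, B4–B5, B1–B6, B5–B7, B4–B8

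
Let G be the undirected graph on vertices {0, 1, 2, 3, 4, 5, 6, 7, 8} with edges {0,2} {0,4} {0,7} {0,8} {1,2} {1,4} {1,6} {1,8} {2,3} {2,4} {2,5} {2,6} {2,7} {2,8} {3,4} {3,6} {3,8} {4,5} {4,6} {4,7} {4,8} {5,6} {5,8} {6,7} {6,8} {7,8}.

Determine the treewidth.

4

A width-4 tree decomposition is:
Bags: B1 = {2, 3, 4, 6, 8}  B2 = {2, 4, 6, 7, 8}  B3 = {2, 4, 5, 6, 8}  B4 = {0, 2, 4, 7, 8}  B5 = {1, 2, 4, 6, 8}
Tree: B1–B2, B1–B3, B2–B4, B2–B5
The largest bag has 5 vertices, giving width 4; this decomposition certifies tw(G) ≤ 4. For the lower bound, the 5 vertices {0, 2, 4, 7, 8} are pairwise adjacent, and any tree decomposition puts a clique entirely inside one bag — forcing width ≥ 4. The upper and lower bounds meet at 4, so that is the treewidth.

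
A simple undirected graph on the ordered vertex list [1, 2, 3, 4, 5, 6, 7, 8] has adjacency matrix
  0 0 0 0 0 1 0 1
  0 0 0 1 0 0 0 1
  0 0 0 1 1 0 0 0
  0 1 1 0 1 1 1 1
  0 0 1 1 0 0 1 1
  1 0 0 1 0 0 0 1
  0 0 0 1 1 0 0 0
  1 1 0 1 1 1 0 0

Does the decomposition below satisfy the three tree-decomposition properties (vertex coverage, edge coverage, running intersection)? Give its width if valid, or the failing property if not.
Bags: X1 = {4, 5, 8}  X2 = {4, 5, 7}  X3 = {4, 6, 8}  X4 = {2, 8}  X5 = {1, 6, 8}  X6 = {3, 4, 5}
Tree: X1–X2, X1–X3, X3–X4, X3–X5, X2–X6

No — edge (4,2) lies in no bag.

A tree decomposition must satisfy three properties: every vertex lies in some bag; for every edge, both endpoints lie together in some bag; and for every vertex, the bags containing it form a connected subtree. Here edge (4,2) lies in no bag, so the decomposition is invalid.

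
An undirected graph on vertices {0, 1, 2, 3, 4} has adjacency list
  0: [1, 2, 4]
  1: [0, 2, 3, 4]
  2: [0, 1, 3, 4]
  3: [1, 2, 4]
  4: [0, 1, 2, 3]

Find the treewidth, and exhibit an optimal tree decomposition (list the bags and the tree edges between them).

Every bag has size at most 4, so the width is 4 − 1 = 3 and tw(G) ≤ 3. For the lower bound, the 4 vertices {0, 1, 2, 4} are pairwise adjacent, and any tree decomposition puts a clique entirely inside one bag — forcing width ≥ 3. Combining the bounds, tw(G) = 3.

Treewidth 3.
Bags: B1 = {1, 2, 3, 4}  B2 = {0, 1, 2, 4}
Tree: B1–B2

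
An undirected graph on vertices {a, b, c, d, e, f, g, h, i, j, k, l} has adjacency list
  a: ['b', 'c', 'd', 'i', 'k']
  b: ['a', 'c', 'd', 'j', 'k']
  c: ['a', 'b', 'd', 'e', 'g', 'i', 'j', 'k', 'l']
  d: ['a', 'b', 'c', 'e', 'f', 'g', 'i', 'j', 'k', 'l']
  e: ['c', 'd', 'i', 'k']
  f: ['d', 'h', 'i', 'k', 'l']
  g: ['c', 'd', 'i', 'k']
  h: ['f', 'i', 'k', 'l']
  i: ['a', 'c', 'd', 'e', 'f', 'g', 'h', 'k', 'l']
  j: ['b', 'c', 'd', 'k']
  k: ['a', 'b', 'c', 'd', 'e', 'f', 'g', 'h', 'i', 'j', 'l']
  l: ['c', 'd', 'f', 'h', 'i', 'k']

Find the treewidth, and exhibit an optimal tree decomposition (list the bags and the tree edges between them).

Treewidth 4.
One optimal decomposition is:
Bags: B1 = {c, d, i, k, l}  B2 = {d, f, i, k, l}  B3 = {c, d, g, i, k}  B4 = {a, c, d, i, k}  B5 = {c, d, e, i, k}  B6 = {a, b, c, d, k}  B7 = {b, c, d, j, k}  B8 = {f, h, i, k, l}
Tree: B1–B2, B1–B3, B1–B4, B4–B5, B4–B6, B6–B7, B2–B8

The largest bag has 5 vertices, giving width 4; this decomposition certifies tw(G) ≤ 4. On the other hand G contains the 5-clique {b, c, d, j, k}. A clique must lie in a single bag of any decomposition, so no decomposition can have width below 4. Hence tw(G) = 4 exactly.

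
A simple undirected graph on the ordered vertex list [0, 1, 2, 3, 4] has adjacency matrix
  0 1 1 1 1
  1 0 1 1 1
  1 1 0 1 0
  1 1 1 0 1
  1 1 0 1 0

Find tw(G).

A width-3 tree decomposition is:
Bags: B1 = {0, 1, 3, 4}  B2 = {0, 1, 2, 3}
Tree: B1–B2
Every bag has size at most 4, so the width is 4 − 1 = 3 and tw(G) ≤ 3. For the lower bound, the 4 vertices {0, 1, 2, 3} are pairwise adjacent, and any tree decomposition puts a clique entirely inside one bag — forcing width ≥ 3. Hence tw(G) = 3 exactly.

3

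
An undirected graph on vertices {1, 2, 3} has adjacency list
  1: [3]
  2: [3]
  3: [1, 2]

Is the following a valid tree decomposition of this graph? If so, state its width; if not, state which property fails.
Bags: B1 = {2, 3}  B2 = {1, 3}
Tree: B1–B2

Yes; width 1.

Checking the three conditions: (i) the bags cover all of {1, 2, 3}; (ii) for each edge, some bag contains both endpoints; (iii) the bags containing any fixed vertex form a subtree. All hold, so the decomposition is valid with width 2 − 1 = 1.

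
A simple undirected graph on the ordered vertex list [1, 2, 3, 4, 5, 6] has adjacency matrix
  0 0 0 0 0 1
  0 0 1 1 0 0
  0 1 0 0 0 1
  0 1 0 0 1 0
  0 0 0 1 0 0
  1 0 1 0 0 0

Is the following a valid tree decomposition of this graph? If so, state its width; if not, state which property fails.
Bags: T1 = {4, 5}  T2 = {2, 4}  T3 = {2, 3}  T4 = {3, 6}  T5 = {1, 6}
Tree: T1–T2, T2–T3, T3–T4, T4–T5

Yes; width 1.

Checking the three conditions: (i) the bags cover all of {1, 2, 3, 4, 5, 6}; (ii) for each edge, some bag contains both endpoints; (iii) the bags containing any fixed vertex form a subtree. All hold, so the decomposition is valid with width 2 − 1 = 1.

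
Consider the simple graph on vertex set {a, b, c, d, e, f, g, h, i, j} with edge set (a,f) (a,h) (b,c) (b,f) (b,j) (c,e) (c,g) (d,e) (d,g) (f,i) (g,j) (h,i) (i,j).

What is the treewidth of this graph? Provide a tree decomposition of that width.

Every bag has size at most 3, so the width is 3 − 1 = 2 and tw(G) ≤ 2. The edges e–d–g–c–e form a cycle, so G is not a tree and its treewidth is at least 2. The upper and lower bounds meet at 2, so that is the treewidth.

Treewidth 2.
One optimal decomposition is:
Bags: B1 = {c, d, e}  B2 = {c, d, g}  B3 = {b, c, g}  B4 = {b, g, j}  B5 = {b, f, j}  B6 = {f, i, j}  B7 = {a, f, i}  B8 = {a, h, i}
Tree: B1–B2, B2–B3, B3–B4, B4–B5, B5–B6, B6–B7, B7–B8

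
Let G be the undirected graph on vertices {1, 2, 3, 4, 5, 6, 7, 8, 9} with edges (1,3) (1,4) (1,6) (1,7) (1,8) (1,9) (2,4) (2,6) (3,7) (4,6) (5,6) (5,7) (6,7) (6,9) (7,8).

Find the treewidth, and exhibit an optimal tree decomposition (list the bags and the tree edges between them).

The largest bag has 3 vertices, giving width 2; this decomposition certifies tw(G) ≤ 2. Conversely, {1, 7, 8} is a clique of size 3, and the vertices of any clique must share a bag in every tree decomposition; so some bag has ≥ 3 vertices and tw(G) ≥ 2. Hence tw(G) = 2 exactly.

Treewidth 2.
One optimal decomposition is:
Bags: B1 = {1, 3, 7}  B2 = {1, 6, 7}  B3 = {5, 6, 7}  B4 = {1, 6, 9}  B5 = {1, 7, 8}  B6 = {1, 4, 6}  B7 = {2, 4, 6}
Tree: B1–B2, B2–B3, B2–B4, B2–B5, B2–B6, B6–B7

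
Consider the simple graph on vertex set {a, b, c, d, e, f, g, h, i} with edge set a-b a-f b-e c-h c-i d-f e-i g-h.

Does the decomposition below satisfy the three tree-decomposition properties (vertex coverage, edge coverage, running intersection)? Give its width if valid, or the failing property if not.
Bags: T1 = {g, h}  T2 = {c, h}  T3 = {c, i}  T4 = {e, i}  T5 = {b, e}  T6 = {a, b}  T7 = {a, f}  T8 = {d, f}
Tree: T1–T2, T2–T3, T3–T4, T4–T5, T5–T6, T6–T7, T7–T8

Yes; width 1.

Checking the three conditions: (i) the bags cover all of {a, b, c, d, e, f, g, h, i}; (ii) for each edge, some bag contains both endpoints; (iii) the bags containing any fixed vertex form a subtree. All hold, so the decomposition is valid with width 2 − 1 = 1.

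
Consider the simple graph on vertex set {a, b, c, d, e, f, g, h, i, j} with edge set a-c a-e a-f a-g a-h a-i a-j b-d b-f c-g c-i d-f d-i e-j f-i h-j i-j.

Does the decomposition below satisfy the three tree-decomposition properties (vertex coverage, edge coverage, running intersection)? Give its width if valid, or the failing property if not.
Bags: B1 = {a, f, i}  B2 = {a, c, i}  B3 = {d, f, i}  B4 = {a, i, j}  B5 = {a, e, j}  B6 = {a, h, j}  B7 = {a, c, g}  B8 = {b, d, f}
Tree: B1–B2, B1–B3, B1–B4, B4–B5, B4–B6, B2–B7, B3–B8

Yes; width 2.

Checking the three conditions: (i) the bags cover all of {a, b, c, d, e, f, g, h, i, j}; (ii) for each edge, some bag contains both endpoints; (iii) the bags containing any fixed vertex form a subtree. All hold, so the decomposition is valid with width 3 − 1 = 2.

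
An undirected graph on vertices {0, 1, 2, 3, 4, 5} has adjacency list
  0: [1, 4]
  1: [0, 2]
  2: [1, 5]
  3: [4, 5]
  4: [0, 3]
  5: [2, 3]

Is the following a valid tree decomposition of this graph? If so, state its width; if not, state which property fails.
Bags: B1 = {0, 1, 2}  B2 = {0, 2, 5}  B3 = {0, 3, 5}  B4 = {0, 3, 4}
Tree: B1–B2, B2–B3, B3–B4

Checking the three conditions: (i) the bags cover all of {0, 1, 2, 3, 4, 5}; (ii) for each edge, some bag contains both endpoints; (iii) the bags containing any fixed vertex form a subtree. All hold, so the decomposition is valid with width 3 − 1 = 2.

Yes; width 2.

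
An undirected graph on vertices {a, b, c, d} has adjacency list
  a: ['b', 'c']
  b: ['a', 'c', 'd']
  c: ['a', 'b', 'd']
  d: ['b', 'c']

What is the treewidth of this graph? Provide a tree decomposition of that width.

Treewidth 2.
Bags: B1 = {b, c, d}  B2 = {a, b, c}
Tree: B1–B2

The largest bag has 3 vertices, giving width 2; this decomposition certifies tw(G) ≤ 2. On the other hand G contains the 3-clique {b, c, d}. A clique must lie in a single bag of any decomposition, so no decomposition can have width below 2. Therefore the treewidth is 2.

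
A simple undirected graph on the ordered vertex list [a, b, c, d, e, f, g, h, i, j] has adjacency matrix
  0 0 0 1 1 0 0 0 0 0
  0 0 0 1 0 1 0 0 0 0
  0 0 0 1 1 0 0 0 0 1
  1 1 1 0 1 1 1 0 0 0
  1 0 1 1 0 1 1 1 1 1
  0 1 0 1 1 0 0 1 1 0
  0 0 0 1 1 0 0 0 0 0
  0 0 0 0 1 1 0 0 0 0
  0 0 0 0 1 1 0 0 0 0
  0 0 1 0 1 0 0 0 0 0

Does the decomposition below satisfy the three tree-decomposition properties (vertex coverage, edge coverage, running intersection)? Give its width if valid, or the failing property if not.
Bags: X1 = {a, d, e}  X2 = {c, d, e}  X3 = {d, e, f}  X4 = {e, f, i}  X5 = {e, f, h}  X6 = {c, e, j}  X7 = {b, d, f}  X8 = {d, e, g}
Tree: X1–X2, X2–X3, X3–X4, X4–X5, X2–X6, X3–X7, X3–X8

Every vertex of G appears in some bag (union = {a, b, c, d, e, f, g, h, i, j}); every edge is covered by a bag; and for each vertex v the set of bags containing v is connected in the bag tree. The decomposition is therefore valid. The largest bag has 3 vertices, so the width is 2.

Yes; width 2.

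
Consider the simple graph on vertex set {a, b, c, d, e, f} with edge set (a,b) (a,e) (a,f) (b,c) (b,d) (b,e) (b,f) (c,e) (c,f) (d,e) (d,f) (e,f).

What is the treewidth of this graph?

A width-3 tree decomposition is:
Bags: B1 = {b, c, e, f}  B2 = {b, d, e, f}  B3 = {a, b, e, f}
Tree: B1–B2, B2–B3
Every bag has size at most 4, so the width is 4 − 1 = 3 and tw(G) ≤ 3. Conversely, {b, d, e, f} is a clique of size 4, and the vertices of any clique must share a bag in every tree decomposition; so some bag has ≥ 4 vertices and tw(G) ≥ 3. Hence tw(G) = 3 exactly.

3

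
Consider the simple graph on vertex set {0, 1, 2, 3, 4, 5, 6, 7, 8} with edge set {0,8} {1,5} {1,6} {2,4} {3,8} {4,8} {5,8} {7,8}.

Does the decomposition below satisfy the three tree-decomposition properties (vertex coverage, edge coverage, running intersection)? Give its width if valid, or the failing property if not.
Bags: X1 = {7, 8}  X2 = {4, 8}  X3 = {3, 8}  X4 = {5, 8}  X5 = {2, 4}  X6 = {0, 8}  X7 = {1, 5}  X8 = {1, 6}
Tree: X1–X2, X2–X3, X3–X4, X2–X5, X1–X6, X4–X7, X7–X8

Yes; width 1.

Checking the three conditions: (i) the bags cover all of {0, 1, 2, 3, 4, 5, 6, 7, 8}; (ii) for each edge, some bag contains both endpoints; (iii) the bags containing any fixed vertex form a subtree. All hold, so the decomposition is valid with width 2 − 1 = 1.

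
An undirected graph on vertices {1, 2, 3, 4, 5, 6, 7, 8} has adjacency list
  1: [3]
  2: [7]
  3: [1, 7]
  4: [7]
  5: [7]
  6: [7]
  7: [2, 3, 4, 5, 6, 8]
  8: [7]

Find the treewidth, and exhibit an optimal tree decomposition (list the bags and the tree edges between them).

Treewidth 1.
One such decomposition:
Bags: B1 = {2, 7}  B2 = {7, 8}  B3 = {3, 7}  B4 = {5, 7}  B5 = {6, 7}  B6 = {4, 7}  B7 = {1, 3}
Tree: B1–B2, B2–B3, B3–B4, B3–B5, B2–B6, B3–B7

Each bag holds 2 vertices, so the decomposition has width 1, which upper-bounds the treewidth. Since G has at least one edge (e.g. 7–2), it is not an edgeless graph, so tw(G) ≥ 1. The upper and lower bounds meet at 1, so that is the treewidth.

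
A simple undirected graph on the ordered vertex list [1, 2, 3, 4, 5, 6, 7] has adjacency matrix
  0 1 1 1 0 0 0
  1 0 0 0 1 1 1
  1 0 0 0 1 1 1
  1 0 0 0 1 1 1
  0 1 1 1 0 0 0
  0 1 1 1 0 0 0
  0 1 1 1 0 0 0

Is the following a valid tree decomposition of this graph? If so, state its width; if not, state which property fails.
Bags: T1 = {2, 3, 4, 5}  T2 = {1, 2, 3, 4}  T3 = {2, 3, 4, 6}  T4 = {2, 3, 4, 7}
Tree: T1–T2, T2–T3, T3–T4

Yes; width 3.

Vertex coverage: the bags together contain {1, 2, 3, 4, 5, 6, 7}, the full vertex set. Edge coverage: each edge of G has both endpoints in at least one bag. Running intersection: for every vertex, the bags containing it form a connected subtree. All three properties hold, so this is a valid tree decomposition of width max|bag| − 1 = 3, and hence tw(G) ≤ 3.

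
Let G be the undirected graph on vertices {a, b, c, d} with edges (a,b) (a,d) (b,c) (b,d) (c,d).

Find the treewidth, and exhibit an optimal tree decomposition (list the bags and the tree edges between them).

Treewidth 2.
Bags: B1 = {a, b, d}  B2 = {b, c, d}
Tree: B1–B2

The largest bag has 3 vertices, giving width 2; this decomposition certifies tw(G) ≤ 2. On the other hand G contains the 3-clique {b, c, d}. A clique must lie in a single bag of any decomposition, so no decomposition can have width below 2. Combining the bounds, tw(G) = 2.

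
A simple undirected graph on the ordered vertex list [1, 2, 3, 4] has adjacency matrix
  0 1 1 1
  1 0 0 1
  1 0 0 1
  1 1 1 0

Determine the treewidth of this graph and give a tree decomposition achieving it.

Every bag has size at most 3, so the width is 3 − 1 = 2 and tw(G) ≤ 2. Conversely, {1, 2, 4} is a clique of size 3, and the vertices of any clique must share a bag in every tree decomposition; so some bag has ≥ 3 vertices and tw(G) ≥ 2. Hence tw(G) = 2 exactly.

Treewidth 2.
Bags: B1 = {1, 3, 4}  B2 = {1, 2, 4}
Tree: B1–B2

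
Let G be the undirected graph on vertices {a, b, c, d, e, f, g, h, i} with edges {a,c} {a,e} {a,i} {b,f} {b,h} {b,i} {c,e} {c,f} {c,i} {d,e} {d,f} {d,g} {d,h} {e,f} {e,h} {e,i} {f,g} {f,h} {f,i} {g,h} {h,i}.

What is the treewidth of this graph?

A width-3 tree decomposition is:
Bags: B1 = {c, e, f, i}  B2 = {e, f, h, i}  B3 = {d, e, f, h}  B4 = {b, f, h, i}  B5 = {a, c, e, i}  B6 = {d, f, g, h}
Tree: B1–B2, B2–B3, B2–B4, B1–B5, B3–B6
Each bag holds 4 vertices, so the decomposition has width 3, which upper-bounds the treewidth. On the other hand G contains the 4-clique {a, c, e, i}. A clique must lie in a single bag of any decomposition, so no decomposition can have width below 3. Hence tw(G) = 3 exactly.

3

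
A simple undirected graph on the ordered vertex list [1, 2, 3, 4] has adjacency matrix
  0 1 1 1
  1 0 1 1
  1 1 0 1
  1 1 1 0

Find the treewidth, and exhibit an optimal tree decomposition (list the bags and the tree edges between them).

With just one bag of size 4, the width is 4 − 1 = 3, so tw(G) ≤ 3. For the lower bound, the 4 vertices {1, 2, 3, 4} are pairwise adjacent, and any tree decomposition puts a clique entirely inside one bag — forcing width ≥ 3. Combining the bounds, tw(G) = 3.

Treewidth 3.
One optimal decomposition is:
Bags: B1 = {1, 2, 3, 4}
Tree: (single bag)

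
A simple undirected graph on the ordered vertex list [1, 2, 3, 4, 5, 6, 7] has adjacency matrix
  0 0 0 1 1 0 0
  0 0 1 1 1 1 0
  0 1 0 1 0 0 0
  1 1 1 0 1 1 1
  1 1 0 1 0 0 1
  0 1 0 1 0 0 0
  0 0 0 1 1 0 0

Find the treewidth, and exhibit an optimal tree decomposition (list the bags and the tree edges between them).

The largest bag has 3 vertices, giving width 2; this decomposition certifies tw(G) ≤ 2. For the lower bound, the 3 vertices {1, 4, 5} are pairwise adjacent, and any tree decomposition puts a clique entirely inside one bag — forcing width ≥ 2. Therefore the treewidth is 2.

Treewidth 2.
One optimal decomposition is:
Bags: B1 = {2, 4, 6}  B2 = {2, 4, 5}  B3 = {4, 5, 7}  B4 = {2, 3, 4}  B5 = {1, 4, 5}
Tree: B1–B2, B2–B3, B2–B4, B2–B5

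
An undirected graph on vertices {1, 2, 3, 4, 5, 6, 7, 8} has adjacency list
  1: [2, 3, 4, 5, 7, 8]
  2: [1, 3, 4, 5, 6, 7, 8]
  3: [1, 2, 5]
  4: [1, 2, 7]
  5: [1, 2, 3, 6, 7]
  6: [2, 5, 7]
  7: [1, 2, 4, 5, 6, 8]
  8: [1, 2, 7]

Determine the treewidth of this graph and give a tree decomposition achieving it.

Each bag holds 4 vertices, so the decomposition has width 3, which upper-bounds the treewidth. Conversely, {1, 2, 3, 5} is a clique of size 4, and the vertices of any clique must share a bag in every tree decomposition; so some bag has ≥ 4 vertices and tw(G) ≥ 3. Therefore the treewidth is 3.

Treewidth 3.
One optimal decomposition is:
Bags: B1 = {1, 2, 3, 5}  B2 = {1, 2, 5, 7}  B3 = {1, 2, 4, 7}  B4 = {1, 2, 7, 8}  B5 = {2, 5, 6, 7}
Tree: B1–B2, B2–B3, B2–B4, B2–B5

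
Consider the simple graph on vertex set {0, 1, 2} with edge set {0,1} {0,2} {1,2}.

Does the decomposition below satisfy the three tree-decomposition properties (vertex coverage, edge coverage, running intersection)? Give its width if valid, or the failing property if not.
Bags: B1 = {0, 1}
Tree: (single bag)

A tree decomposition must satisfy three properties: every vertex lies in some bag; for every edge, both endpoints lie together in some bag; and for every vertex, the bags containing it form a connected subtree. Here vertex 2 appears in no bag, so the decomposition is invalid.

No — vertex 2 appears in no bag.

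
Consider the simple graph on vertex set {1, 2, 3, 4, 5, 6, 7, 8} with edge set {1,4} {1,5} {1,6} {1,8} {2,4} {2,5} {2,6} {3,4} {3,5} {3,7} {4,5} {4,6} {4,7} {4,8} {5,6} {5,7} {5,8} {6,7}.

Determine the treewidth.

A width-3 tree decomposition is:
Bags: B1 = {2, 4, 5, 6}  B2 = {4, 5, 6, 7}  B3 = {1, 4, 5, 6}  B4 = {3, 4, 5, 7}  B5 = {1, 4, 5, 8}
Tree: B1–B2, B1–B3, B2–B4, B3–B5
Every bag has size at most 4, so the width is 4 − 1 = 3 and tw(G) ≤ 3. For the lower bound, the 4 vertices {1, 4, 5, 8} are pairwise adjacent, and any tree decomposition puts a clique entirely inside one bag — forcing width ≥ 3. Therefore the treewidth is 3.

3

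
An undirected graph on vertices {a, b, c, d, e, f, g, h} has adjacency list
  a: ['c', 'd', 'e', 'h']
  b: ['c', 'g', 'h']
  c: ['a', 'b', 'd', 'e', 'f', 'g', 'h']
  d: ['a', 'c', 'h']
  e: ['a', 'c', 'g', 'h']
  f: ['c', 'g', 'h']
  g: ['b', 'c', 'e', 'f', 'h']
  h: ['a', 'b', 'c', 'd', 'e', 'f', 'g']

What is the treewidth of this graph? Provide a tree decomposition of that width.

Every bag has size at most 4, so the width is 4 − 1 = 3 and tw(G) ≤ 3. For the lower bound, the 4 vertices {a, c, d, h} are pairwise adjacent, and any tree decomposition puts a clique entirely inside one bag — forcing width ≥ 3. Therefore the treewidth is 3.

Treewidth 3.
One such decomposition:
Bags: B1 = {c, e, g, h}  B2 = {c, f, g, h}  B3 = {b, c, g, h}  B4 = {a, c, e, h}  B5 = {a, c, d, h}
Tree: B1–B2, B2–B3, B1–B4, B4–B5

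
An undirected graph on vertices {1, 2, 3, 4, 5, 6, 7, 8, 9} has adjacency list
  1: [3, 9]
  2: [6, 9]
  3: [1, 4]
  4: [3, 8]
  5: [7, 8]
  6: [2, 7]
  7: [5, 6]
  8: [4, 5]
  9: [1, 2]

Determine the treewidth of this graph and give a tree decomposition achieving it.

The largest bag has 3 vertices, giving width 2; this decomposition certifies tw(G) ≤ 2. The edges 2–9–1–3–4–8–5–7–6–2 form a cycle, so G is not a tree and its treewidth is at least 2. Hence tw(G) = 2 exactly.

Treewidth 2.
One optimal decomposition is:
Bags: B1 = {1, 2, 9}  B2 = {1, 2, 3}  B3 = {2, 3, 4}  B4 = {2, 4, 8}  B5 = {2, 5, 8}  B6 = {2, 5, 7}  B7 = {2, 6, 7}
Tree: B1–B2, B2–B3, B3–B4, B4–B5, B5–B6, B6–B7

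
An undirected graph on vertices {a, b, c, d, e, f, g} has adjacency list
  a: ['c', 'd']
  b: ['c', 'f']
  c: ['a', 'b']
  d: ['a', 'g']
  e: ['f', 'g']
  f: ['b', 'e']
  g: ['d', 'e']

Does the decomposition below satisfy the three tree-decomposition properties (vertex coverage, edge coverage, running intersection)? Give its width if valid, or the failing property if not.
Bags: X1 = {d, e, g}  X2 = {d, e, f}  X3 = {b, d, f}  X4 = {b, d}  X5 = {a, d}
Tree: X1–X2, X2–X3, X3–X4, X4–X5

A tree decomposition must satisfy three properties: every vertex lies in some bag; for every edge, both endpoints lie together in some bag; and for every vertex, the bags containing it form a connected subtree. Here vertex c appears in no bag, so the decomposition is invalid.

No — vertex c appears in no bag.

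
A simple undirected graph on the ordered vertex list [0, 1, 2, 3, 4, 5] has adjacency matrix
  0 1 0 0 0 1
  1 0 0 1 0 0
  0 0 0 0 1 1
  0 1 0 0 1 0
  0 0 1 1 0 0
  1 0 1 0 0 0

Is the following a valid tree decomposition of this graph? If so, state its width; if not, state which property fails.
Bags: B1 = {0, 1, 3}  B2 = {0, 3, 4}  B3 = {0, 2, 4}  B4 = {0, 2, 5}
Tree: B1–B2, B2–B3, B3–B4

Checking the three conditions: (i) the bags cover all of {0, 1, 2, 3, 4, 5}; (ii) for each edge, some bag contains both endpoints; (iii) the bags containing any fixed vertex form a subtree. All hold, so the decomposition is valid with width 3 − 1 = 2.

Yes; width 2.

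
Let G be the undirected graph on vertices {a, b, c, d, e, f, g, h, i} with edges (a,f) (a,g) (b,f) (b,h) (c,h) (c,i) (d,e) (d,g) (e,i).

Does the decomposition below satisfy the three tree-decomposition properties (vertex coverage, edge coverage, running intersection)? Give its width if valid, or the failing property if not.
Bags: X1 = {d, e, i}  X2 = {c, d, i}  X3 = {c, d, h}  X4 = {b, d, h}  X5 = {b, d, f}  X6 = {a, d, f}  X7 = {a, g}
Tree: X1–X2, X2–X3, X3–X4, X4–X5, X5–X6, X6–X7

No — edge (d,g) lies in no bag.

A tree decomposition must satisfy three properties: every vertex lies in some bag; for every edge, both endpoints lie together in some bag; and for every vertex, the bags containing it form a connected subtree. Here edge (d,g) lies in no bag, so the decomposition is invalid.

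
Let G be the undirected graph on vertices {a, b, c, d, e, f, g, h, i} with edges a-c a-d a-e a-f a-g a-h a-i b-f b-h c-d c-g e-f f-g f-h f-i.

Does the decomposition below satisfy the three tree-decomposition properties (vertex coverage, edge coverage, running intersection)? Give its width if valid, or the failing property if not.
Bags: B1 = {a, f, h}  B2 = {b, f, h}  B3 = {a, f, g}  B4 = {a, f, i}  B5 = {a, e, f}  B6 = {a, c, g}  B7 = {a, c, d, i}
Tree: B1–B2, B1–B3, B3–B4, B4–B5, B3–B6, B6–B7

No — bags containing vertex i are not connected in the tree.

A tree decomposition must satisfy three properties: every vertex lies in some bag; for every edge, both endpoints lie together in some bag; and for every vertex, the bags containing it form a connected subtree. Here bags containing vertex i are not connected in the tree, so the decomposition is invalid.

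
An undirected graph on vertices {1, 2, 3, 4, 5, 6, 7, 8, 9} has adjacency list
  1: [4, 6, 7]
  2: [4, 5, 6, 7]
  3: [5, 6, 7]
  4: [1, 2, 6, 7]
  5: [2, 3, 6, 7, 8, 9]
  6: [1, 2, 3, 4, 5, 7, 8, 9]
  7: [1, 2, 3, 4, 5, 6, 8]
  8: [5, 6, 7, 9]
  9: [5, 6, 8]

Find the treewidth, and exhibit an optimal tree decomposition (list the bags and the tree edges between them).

Treewidth 3.
Bags: B1 = {5, 6, 7, 8}  B2 = {2, 5, 6, 7}  B3 = {3, 5, 6, 7}  B4 = {2, 4, 6, 7}  B5 = {1, 4, 6, 7}  B6 = {5, 6, 8, 9}
Tree: B1–B2, B1–B3, B2–B4, B4–B5, B1–B6

Every bag has size at most 4, so the width is 4 − 1 = 3 and tw(G) ≤ 3. For the lower bound, the 4 vertices {5, 6, 8, 9} are pairwise adjacent, and any tree decomposition puts a clique entirely inside one bag — forcing width ≥ 3. The upper and lower bounds meet at 3, so that is the treewidth.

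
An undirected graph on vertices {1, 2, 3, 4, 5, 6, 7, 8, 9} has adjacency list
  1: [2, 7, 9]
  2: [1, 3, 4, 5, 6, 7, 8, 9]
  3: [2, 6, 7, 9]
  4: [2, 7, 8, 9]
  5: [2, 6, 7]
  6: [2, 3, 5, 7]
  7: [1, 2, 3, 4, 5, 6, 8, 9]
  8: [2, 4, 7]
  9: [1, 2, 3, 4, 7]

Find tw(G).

3

A width-3 tree decomposition is:
Bags: B1 = {2, 3, 6, 7}  B2 = {2, 3, 7, 9}  B3 = {2, 4, 7, 9}  B4 = {2, 4, 7, 8}  B5 = {1, 2, 7, 9}  B6 = {2, 5, 6, 7}
Tree: B1–B2, B2–B3, B3–B4, B3–B5, B1–B6
The largest bag has 4 vertices, giving width 3; this decomposition certifies tw(G) ≤ 3. Conversely, {2, 4, 7, 8} is a clique of size 4, and the vertices of any clique must share a bag in every tree decomposition; so some bag has ≥ 4 vertices and tw(G) ≥ 3. The upper and lower bounds meet at 3, so that is the treewidth.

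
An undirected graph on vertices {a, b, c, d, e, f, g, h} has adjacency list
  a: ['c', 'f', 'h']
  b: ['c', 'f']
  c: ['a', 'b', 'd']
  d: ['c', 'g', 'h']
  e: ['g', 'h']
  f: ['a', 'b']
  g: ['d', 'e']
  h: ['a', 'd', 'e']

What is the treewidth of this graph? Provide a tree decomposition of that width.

Treewidth 2.
Bags: B1 = {a, b, f}  B2 = {a, b, c}  B3 = {a, c, h}  B4 = {c, d, h}  B5 = {d, e, h}  B6 = {d, e, g}
Tree: B1–B2, B2–B3, B3–B4, B4–B5, B5–B6

The largest bag has 3 vertices, giving width 2; this decomposition certifies tw(G) ≤ 2. For the lower bound, G contains the cycle f–b–c–a–f, so G is not a forest; only forests have treewidth ≤ 1, hence tw(G) ≥ 2. Therefore the treewidth is 2.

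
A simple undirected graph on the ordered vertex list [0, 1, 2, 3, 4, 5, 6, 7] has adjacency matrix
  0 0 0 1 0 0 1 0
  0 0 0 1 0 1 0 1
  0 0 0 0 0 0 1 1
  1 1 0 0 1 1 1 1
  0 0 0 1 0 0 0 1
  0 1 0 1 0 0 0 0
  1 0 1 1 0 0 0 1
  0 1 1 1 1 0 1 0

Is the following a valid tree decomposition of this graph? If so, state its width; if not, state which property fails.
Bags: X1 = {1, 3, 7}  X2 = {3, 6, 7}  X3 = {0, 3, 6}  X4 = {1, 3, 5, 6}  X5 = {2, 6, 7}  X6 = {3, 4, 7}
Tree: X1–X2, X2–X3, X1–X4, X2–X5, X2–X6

A tree decomposition must satisfy three properties: every vertex lies in some bag; for every edge, both endpoints lie together in some bag; and for every vertex, the bags containing it form a connected subtree. Here bags containing vertex 6 are not connected in the tree, so the decomposition is invalid.

No — bags containing vertex 6 are not connected in the tree.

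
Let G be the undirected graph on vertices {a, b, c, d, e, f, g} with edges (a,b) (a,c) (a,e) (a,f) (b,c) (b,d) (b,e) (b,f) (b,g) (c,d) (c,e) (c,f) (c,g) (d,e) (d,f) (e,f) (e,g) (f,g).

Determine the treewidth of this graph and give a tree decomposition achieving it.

The largest bag has 5 vertices, giving width 4; this decomposition certifies tw(G) ≤ 4. On the other hand G contains the 5-clique {b, c, d, e, f}. A clique must lie in a single bag of any decomposition, so no decomposition can have width below 4. The upper and lower bounds meet at 4, so that is the treewidth.

Treewidth 4.
Bags: B1 = {a, b, c, e, f}  B2 = {b, c, d, e, f}  B3 = {b, c, e, f, g}
Tree: B1–B2, B2–B3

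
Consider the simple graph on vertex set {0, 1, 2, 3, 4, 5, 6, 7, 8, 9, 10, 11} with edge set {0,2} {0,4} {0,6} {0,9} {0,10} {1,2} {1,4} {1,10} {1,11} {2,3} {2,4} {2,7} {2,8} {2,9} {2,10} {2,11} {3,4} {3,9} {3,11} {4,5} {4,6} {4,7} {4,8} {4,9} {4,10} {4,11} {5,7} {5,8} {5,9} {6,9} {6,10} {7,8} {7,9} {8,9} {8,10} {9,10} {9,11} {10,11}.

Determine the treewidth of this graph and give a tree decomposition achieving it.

Each bag holds 5 vertices, so the decomposition has width 4, which upper-bounds the treewidth. On the other hand G contains the 5-clique {1, 2, 4, 10, 11}. A clique must lie in a single bag of any decomposition, so no decomposition can have width below 4. Hence tw(G) = 4 exactly.

Treewidth 4.
Bags: B1 = {2, 4, 8, 9, 10}  B2 = {2, 4, 9, 10, 11}  B3 = {2, 4, 7, 8, 9}  B4 = {0, 2, 4, 9, 10}  B5 = {4, 5, 7, 8, 9}  B6 = {1, 2, 4, 10, 11}  B7 = {2, 3, 4, 9, 11}  B8 = {0, 4, 6, 9, 10}
Tree: B1–B2, B1–B3, B1–B4, B3–B5, B2–B6, B2–B7, B4–B8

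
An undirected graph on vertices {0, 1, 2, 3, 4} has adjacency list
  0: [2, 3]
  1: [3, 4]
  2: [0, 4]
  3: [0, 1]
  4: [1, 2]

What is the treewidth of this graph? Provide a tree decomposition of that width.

Treewidth 2.
One such decomposition:
Bags: B1 = {0, 2, 4}  B2 = {0, 1, 4}  B3 = {0, 1, 3}
Tree: B1–B2, B2–B3

Every bag has size at most 3, so the width is 3 − 1 = 2 and tw(G) ≤ 2. Since 0–2–4–1–3–0 is a cycle in G, G is not acyclic. Forests are exactly the graphs of treewidth ≤ 1, so tw(G) ≥ 2. The upper and lower bounds meet at 2, so that is the treewidth.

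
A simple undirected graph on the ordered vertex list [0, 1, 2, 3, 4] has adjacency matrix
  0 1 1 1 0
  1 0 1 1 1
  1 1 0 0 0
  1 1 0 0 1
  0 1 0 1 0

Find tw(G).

2

A width-2 tree decomposition is:
Bags: B1 = {0, 1, 3}  B2 = {1, 3, 4}  B3 = {0, 1, 2}
Tree: B1–B2, B1–B3
Every bag has size at most 3, so the width is 3 − 1 = 2 and tw(G) ≤ 2. For the lower bound, the 3 vertices {0, 1, 2} are pairwise adjacent, and any tree decomposition puts a clique entirely inside one bag — forcing width ≥ 2. Combining the bounds, tw(G) = 2.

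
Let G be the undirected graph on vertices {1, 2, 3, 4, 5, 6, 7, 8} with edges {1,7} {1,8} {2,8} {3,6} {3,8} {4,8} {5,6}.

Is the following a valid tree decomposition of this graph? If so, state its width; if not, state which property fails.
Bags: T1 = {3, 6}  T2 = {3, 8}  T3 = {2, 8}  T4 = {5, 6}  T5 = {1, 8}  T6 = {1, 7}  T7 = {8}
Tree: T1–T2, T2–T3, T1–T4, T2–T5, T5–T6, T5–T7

No — vertex 4 appears in no bag.

A tree decomposition must satisfy three properties: every vertex lies in some bag; for every edge, both endpoints lie together in some bag; and for every vertex, the bags containing it form a connected subtree. Here vertex 4 appears in no bag, so the decomposition is invalid.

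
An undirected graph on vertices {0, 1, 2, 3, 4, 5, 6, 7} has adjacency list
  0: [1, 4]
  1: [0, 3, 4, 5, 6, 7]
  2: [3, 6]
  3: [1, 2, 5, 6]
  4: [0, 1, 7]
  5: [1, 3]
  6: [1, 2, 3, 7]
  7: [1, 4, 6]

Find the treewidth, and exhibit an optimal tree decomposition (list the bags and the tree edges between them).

Treewidth 2.
One optimal decomposition is:
Bags: B1 = {1, 4, 7}  B2 = {1, 6, 7}  B3 = {1, 3, 6}  B4 = {1, 3, 5}  B5 = {2, 3, 6}  B6 = {0, 1, 4}
Tree: B1–B2, B2–B3, B3–B4, B3–B5, B1–B6

Each bag holds 3 vertices, so the decomposition has width 2, which upper-bounds the treewidth. On the other hand G contains the 3-clique {0, 1, 4}. A clique must lie in a single bag of any decomposition, so no decomposition can have width below 2. The upper and lower bounds meet at 2, so that is the treewidth.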